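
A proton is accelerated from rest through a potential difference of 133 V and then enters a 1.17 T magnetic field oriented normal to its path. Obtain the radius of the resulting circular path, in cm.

The kinetic energy gained is K = qV = (1×1.60×10^-19)(133) = 2.13×10^-17 J.
v = √(2K/m) = 1.60×10^5 m/s.
r = mv/(qB) = (1.67×10^-27)(1.60×10^5) / [(1×1.60×10^-19)(1.17)] = 1.42×10^-3 m.

r ≈ 0.142 cm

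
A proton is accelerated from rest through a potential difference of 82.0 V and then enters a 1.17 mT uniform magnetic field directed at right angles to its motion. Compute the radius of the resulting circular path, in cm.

r ≈ 112 cm

The kinetic energy gained is K = qV = (1×1.60×10^-19)(82.0) = 1.31×10^-17 J.
v = √(2K/m) = 1.25×10^5 m/s.
r = mv/(qB) = (1.67×10^-27)(1.25×10^5) / [(1×1.60×10^-19)(1.17×10^-3)] = 1.12 m.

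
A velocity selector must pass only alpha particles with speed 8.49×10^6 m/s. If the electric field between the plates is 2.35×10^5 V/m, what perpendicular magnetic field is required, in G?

B ≈ 277 G

qE = qvB ⇒ B = E/v = (2.35×10^5) / (8.49×10^6) = 0.0277 T.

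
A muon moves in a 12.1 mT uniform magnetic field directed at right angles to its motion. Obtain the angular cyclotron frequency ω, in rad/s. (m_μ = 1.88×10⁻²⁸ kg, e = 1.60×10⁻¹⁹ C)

ω = qB/m = (1×1.60×10^-19)(0.0121) / (1.88×10^-28) = 1.03×10^7 rad/s.

ω ≈ 1.03×10^7 rad/s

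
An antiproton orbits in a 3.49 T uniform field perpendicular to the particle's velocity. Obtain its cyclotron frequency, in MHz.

f = qB/(2πm) = (1×1.60×10^-19)(3.49) / [2π(1.67×10^-27)] = 5.32×10^7 Hz.

f ≈ 53.2 MHz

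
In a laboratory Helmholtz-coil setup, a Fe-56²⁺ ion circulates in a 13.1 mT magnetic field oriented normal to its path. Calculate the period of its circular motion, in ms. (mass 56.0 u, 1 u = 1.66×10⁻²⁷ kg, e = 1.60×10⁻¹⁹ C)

The cyclotron period is independent of speed: T = 2πm/(qB).
T = 2π(9.30×10^-26) / [(2×1.60×10^-19)(0.0131)] = 1.39×10^-4 s.

T ≈ 0.139 ms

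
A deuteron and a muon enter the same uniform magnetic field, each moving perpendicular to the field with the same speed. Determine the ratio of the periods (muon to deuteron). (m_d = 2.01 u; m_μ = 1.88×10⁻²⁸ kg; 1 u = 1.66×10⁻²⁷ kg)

T = 2πm/(qB) is independent of speed, so T₂/T₁ = (m₂/q₂)/(m₁/q₁).
T_{muon}/T_{deuteron} = (1.88×10^-28/1e) / (3.34×10^-27/1e) = 0.0563.

ratio ≈ 0.0563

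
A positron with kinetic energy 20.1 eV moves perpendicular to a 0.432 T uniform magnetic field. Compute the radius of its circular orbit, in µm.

Convert the energy: K = 20.1 eV = 3.22×10^-18 J.
v = √(2K/m) = √(2·3.22×10^-18/9.11×10^-31) = 2.66×10^6 m/s.
r = mv/(qB) = (9.11×10^-31)(2.66×10^6) / [(1×1.60×10^-19)(0.432)] = 3.50×10^-5 m.

r ≈ 35.0 µm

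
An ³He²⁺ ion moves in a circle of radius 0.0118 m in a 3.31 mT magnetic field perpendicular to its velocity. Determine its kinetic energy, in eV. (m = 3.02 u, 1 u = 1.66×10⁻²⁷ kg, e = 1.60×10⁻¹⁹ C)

v = qBr/m = (2×1.60×10^-19)(3.31×10^-3)(0.0118) / (5.01×10^-27) = 2490 m/s.
K = ½mv² = 0.5·(5.01×10^-27)·(2490)² = 1.56×10^-20 J = 0.0974 eV.

K ≈ 0.0974 eV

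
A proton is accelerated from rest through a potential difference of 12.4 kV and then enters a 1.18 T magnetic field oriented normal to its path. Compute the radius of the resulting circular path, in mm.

The kinetic energy gained is K = qV = (1×1.60×10^-19)(1.24×10^4) = 1.98×10^-15 J.
v = √(2K/m) = 1.54×10^6 m/s.
r = mv/(qB) = (1.67×10^-27)(1.54×10^6) / [(1×1.60×10^-19)(1.18)] = 0.0136 m.

r ≈ 13.6 mm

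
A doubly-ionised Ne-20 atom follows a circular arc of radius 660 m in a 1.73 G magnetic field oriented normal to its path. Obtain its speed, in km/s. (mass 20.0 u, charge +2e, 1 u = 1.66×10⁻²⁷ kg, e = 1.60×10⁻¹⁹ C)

From qvB = mv²/r, v = qBr/m.
v = (2×1.60×10^-19)(1.73×10^-4)(660) / (3.32×10^-26) = 1.10×10^6 m/s.

v ≈ 1100 km/s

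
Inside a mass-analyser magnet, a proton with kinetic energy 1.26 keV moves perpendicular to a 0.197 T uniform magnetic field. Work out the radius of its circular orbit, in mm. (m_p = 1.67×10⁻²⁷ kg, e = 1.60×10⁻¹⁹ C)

r ≈ 26.0 mm

Convert the energy: K = 1.26 keV = 2.02×10^-16 J.
v = √(2K/m) = √(2·2.02×10^-16/1.67×10^-27) = 4.91×10^5 m/s.
r = mv/(qB) = (1.67×10^-27)(4.91×10^5) / [(1×1.60×10^-19)(0.197)] = 0.0260 m.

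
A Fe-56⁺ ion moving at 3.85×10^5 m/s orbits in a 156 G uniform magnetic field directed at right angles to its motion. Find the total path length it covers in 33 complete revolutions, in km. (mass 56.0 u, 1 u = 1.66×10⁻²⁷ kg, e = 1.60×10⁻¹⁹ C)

r = mv/(qB) = 14.3 m, so one revolution covers 2πr = 90.1 m.
In 33 revolutions: L = 33·2πr = 2970 m.

L ≈ 2.97 km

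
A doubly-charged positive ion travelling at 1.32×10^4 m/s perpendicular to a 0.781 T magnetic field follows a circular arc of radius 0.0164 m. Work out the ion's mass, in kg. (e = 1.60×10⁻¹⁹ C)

m ≈ 3.11×10^-25 kg

qvB = mv²/r ⇒ m = qBr/v.
m = (2×1.60×10^-19)(0.781)(0.0164) / (1.32×10^4) = 3.11×10^-25 kg.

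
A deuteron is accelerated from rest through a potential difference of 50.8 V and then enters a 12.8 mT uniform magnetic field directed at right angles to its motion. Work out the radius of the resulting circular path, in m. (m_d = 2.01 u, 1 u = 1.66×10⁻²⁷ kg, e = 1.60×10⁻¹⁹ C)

r ≈ 0.114 m

The kinetic energy gained is K = qV = (1×1.60×10^-19)(50.8) = 8.13×10^-18 J.
v = √(2K/m) = 6.98×10^4 m/s.
r = mv/(qB) = (3.34×10^-27)(6.98×10^4) / [(1×1.60×10^-19)(0.0128)] = 0.114 m.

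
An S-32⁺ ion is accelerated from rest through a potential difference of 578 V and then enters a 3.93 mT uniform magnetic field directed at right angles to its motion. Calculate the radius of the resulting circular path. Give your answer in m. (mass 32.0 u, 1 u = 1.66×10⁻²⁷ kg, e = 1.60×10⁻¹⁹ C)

r ≈ 4.98 m

The kinetic energy gained is K = qV = (1×1.60×10^-19)(578) = 9.25×10^-17 J.
v = √(2K/m) = 5.90×10^4 m/s.
r = mv/(qB) = (5.31×10^-26)(5.90×10^4) / [(1×1.60×10^-19)(3.93×10^-3)] = 4.98 m.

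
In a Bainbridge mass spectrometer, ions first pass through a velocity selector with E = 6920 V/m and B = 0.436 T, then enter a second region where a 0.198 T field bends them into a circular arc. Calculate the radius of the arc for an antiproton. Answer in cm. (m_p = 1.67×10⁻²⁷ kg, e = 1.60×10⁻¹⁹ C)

r ≈ 0.0837 cm

The selector passes v = E/B = 6920/0.436 = 1.59×10^4 m/s.
In the deflection region, r = mv/(qB₂) = (1.67×10^-27)(1.59×10^4) / [(1×1.60×10^-19)(0.198)] = 8.37×10^-4 m.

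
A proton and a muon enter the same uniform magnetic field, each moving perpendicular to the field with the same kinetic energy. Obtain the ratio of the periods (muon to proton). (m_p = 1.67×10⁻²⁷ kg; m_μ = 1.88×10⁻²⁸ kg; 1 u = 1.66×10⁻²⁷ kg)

ratio ≈ 0.113

T = 2πm/(qB) is independent of speed, so T₂/T₁ = (m₂/q₂)/(m₁/q₁).
T_{muon}/T_{proton} = (1.88×10^-28/1e) / (1.67×10^-27/1e) = 0.113.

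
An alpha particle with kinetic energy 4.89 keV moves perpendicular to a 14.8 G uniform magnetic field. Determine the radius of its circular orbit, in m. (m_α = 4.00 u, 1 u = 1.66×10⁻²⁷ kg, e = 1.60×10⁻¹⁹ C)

Convert the energy: K = 4.89 keV = 7.82×10^-16 J.
v = √(2K/m) = √(2·7.82×10^-16/6.64×10^-27) = 4.85×10^5 m/s.
r = mv/(qB) = (6.64×10^-27)(4.85×10^5) / [(2×1.60×10^-19)(1.48×10^-3)] = 6.81 m.

r ≈ 6.81 m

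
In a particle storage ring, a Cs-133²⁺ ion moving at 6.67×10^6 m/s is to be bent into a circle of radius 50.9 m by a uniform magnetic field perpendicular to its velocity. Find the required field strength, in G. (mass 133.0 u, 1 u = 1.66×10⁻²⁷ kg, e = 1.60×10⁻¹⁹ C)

B ≈ 904 G

qvB = mv²/r gives B = mv/(qr).
B = (2.21×10^-25)(6.67×10^6) / [(2×1.60×10^-19)(50.9)] = 0.0904 T.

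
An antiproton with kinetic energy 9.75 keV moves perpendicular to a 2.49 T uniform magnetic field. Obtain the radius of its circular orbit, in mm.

Convert the energy: K = 9.75 keV = 1.56×10^-15 J.
v = √(2K/m) = √(2·1.56×10^-15/1.67×10^-27) = 1.37×10^6 m/s.
r = mv/(qB) = (1.67×10^-27)(1.37×10^6) / [(1×1.60×10^-19)(2.49)] = 5.73×10^-3 m.

r ≈ 5.73 mm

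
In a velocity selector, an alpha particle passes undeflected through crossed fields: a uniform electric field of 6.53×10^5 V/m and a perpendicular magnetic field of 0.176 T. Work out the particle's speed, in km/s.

v ≈ 3710 km/s

For zero net force, qE = qvB, so v = E/B.
v = (6.53×10^5) / (0.176) = 3.71×10^6 m/s.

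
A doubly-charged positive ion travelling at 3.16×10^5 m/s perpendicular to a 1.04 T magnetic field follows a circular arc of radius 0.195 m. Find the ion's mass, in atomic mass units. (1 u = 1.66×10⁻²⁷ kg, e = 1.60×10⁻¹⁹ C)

m ≈ 124 u

qvB = mv²/r ⇒ m = qBr/v.
m = (2×1.60×10^-19)(1.04)(0.195) / (3.16×10^5) = 2.05×10^-25 kg = 124 u.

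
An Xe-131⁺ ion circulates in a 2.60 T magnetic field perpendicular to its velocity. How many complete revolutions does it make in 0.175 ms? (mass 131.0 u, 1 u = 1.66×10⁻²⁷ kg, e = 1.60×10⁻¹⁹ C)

T = 2πm/(qB) = 2π(2.1746×10^-25) / [(1×1.60×10^-19)(2.60)] = 3.2845×10^-6 s.
N = t/T = 1.75×10^-4 / 3.2845×10^-6 ≈ 53.28, so 53 complete revolutions.

N = 53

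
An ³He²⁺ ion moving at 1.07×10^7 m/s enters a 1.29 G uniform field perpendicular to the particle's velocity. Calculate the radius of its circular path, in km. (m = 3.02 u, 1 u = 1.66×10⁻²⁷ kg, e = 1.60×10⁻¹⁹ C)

r ≈ 1.30 km

The magnetic force provides the centripetal force: qvB = mv²/r, so r = mv/(qB).
r = (5.01×10^-27 kg)(1.07×10^7 m/s) / [(2×1.60×10^-19 C)(1.29×10^-4 T)] = 1300 m.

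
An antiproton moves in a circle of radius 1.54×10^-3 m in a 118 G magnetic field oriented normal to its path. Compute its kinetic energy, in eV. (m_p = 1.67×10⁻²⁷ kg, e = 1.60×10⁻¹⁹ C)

v = qBr/m = (1×1.60×10^-19)(0.0118)(1.54×10^-3) / (1.67×10^-27) = 1740 m/s.
K = ½mv² = 0.5·(1.67×10^-27)·(1740)² = 2.53×10^-21 J = 0.0158 eV.

K ≈ 0.0158 eV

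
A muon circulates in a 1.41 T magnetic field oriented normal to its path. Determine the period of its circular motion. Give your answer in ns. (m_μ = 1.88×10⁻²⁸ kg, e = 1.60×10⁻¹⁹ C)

T ≈ 5.24 ns

The cyclotron period is independent of speed: T = 2πm/(qB).
T = 2π(1.88×10^-28) / [(1×1.60×10^-19)(1.41)] = 5.24×10^-9 s.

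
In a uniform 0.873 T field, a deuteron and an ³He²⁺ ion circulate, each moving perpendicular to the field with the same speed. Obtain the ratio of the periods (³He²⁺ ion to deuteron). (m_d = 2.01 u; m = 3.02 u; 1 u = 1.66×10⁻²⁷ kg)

T = 2πm/(qB) is independent of speed, so T₂/T₁ = (m₂/q₂)/(m₁/q₁).
T_{³He²⁺ ion}/T_{deuteron} = (5.01×10^-27/2e) / (3.34×10^-27/1e) = 0.751.

ratio ≈ 0.751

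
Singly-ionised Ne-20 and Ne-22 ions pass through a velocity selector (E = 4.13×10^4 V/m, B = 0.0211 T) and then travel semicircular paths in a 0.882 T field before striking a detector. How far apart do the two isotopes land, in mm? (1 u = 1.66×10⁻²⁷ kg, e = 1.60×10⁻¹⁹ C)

Both emerge at v = E/B₁ = 1.96×10^6 m/s.
r = mv/(qB₂), so r₁ = 0.4605 m and r₂ = 0.5065 m, giving Δr = 0.0460 m.
After a semicircle each ion lands a diameter 2r from the entry slit, so the separation is 2Δr = 0.0921 m.

Δd ≈ 92.1 mm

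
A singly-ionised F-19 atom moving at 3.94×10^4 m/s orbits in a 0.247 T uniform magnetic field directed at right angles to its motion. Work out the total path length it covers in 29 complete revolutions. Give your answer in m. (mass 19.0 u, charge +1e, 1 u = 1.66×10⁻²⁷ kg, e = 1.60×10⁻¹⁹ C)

L ≈ 5.73 m

r = mv/(qB) = 0.0314 m, so one revolution covers 2πr = 0.198 m.
In 29 revolutions: L = 29·2πr = 5.73 m.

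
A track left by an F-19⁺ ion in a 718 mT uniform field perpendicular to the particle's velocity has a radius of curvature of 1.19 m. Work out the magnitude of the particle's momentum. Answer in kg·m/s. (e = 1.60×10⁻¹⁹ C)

Since qvB = mv²/r, the momentum p = mv = qBr.
p = (1×1.60×10^-19)(0.718)(1.19) = 1.37×10^-19 kg·m/s.

p ≈ 1.37×10^-19 kg·m/s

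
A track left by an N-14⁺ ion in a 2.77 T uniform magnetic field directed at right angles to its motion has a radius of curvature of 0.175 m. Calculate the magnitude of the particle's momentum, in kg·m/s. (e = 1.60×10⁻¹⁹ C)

p ≈ 7.76×10^-20 kg·m/s

Since qvB = mv²/r, the momentum p = mv = qBr.
p = (1×1.60×10^-19)(2.77)(0.175) = 7.76×10^-20 kg·m/s.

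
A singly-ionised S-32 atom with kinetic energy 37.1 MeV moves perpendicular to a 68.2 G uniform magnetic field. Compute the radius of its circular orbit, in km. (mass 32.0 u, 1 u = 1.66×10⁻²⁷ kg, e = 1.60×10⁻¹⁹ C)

r ≈ 0.728 km

Convert the energy: K = 37.1 MeV = 5.94×10^-12 J.
v = √(2K/m) = √(2·5.94×10^-12/5.31×10^-26) = 1.49×10^7 m/s.
r = mv/(qB) = (5.31×10^-26)(1.49×10^7) / [(1×1.60×10^-19)(6.82×10^-3)] = 728 m.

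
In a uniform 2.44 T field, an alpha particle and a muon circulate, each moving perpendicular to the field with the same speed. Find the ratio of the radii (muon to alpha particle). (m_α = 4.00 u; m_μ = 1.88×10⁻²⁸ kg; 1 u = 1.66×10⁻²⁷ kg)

r = mv/(qB) ⇒ at equal v, r ∝ m/q.
r_{muon}/r_{alpha particle} = 0.0566.

ratio ≈ 0.0566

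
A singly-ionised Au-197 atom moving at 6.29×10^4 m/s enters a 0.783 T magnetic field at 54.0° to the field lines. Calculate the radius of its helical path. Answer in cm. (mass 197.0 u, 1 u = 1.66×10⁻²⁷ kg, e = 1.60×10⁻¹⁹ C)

Only the perpendicular component v⊥ = v sin54.0° = 5.09×10^4 m/s is bent by the field.
r = m v⊥ /(qB) = (3.27×10^-25)(5.09×10^4) / [(1×1.60×10^-19)(0.783)] = 0.133 m.

r ≈ 13.3 cm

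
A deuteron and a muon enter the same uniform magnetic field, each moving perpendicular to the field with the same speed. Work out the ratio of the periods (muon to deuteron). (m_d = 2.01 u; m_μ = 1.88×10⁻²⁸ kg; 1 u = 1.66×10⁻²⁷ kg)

ratio ≈ 0.0563

T = 2πm/(qB) is independent of speed, so T₂/T₁ = (m₂/q₂)/(m₁/q₁).
T_{muon}/T_{deuteron} = (1.88×10^-28/1e) / (3.34×10^-27/1e) = 0.0563.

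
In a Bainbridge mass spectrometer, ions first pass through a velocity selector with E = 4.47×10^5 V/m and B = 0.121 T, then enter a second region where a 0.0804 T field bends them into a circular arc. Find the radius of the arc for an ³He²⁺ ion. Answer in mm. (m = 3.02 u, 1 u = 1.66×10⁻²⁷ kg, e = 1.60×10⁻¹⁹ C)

r ≈ 720 mm

The selector passes v = E/B = 4.47×10^5/0.121 = 3.69×10^6 m/s.
In the deflection region, r = mv/(qB₂) = (5.01×10^-27)(3.69×10^6) / [(2×1.60×10^-19)(0.0804)] = 0.720 m.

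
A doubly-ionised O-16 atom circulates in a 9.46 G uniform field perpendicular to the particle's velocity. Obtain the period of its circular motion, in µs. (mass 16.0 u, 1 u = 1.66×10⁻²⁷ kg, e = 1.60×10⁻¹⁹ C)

The cyclotron period is independent of speed: T = 2πm/(qB).
T = 2π(2.66×10^-26) / [(2×1.60×10^-19)(9.46×10^-4)] = 5.51×10^-4 s.

T ≈ 551 µs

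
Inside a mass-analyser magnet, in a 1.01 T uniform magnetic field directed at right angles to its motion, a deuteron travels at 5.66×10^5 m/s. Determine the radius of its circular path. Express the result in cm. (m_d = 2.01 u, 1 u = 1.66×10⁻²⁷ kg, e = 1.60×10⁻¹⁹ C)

r ≈ 1.17 cm

The magnetic force provides the centripetal force: qvB = mv²/r, so r = mv/(qB).
r = (3.34×10^-27 kg)(5.66×10^5 m/s) / [(1×1.60×10^-19 C)(1.01 T)] = 0.0117 m.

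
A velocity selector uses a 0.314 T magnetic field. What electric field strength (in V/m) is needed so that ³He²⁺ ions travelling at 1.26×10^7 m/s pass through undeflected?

qE = qvB ⇒ E = vB = (1.26×10^7)(0.314) = 3.96×10^6 V/m.

E ≈ 3.96×10^6 V/m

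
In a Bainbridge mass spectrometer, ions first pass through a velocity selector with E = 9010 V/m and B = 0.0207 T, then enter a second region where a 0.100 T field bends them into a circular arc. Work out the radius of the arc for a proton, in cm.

r ≈ 4.54 cm

The selector passes v = E/B = 9010/0.0207 = 4.35×10^5 m/s.
In the deflection region, r = mv/(qB₂) = (1.67×10^-27)(4.35×10^5) / [(1×1.60×10^-19)(0.100)] = 0.0454 m.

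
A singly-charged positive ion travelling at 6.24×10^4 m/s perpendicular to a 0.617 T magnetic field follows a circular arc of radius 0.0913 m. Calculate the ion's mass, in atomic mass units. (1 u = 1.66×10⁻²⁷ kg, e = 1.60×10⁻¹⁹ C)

m ≈ 87.0 u

qvB = mv²/r ⇒ m = qBr/v.
m = (1×1.60×10^-19)(0.617)(0.0913) / (6.24×10^4) = 1.44×10^-25 kg = 87.0 u.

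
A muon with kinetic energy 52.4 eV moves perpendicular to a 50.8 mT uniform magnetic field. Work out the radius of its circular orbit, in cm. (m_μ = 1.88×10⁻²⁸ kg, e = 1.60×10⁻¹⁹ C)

r ≈ 0.691 cm

Convert the energy: K = 52.4 eV = 8.38×10^-18 J.
v = √(2K/m) = √(2·8.38×10^-18/1.88×10^-28) = 2.99×10^5 m/s.
r = mv/(qB) = (1.88×10^-28)(2.99×10^5) / [(1×1.60×10^-19)(0.0508)] = 6.91×10^-3 m.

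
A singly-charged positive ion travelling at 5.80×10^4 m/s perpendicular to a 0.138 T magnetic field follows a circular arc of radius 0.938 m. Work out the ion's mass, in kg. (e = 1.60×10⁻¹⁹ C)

m ≈ 3.57×10^-25 kg

qvB = mv²/r ⇒ m = qBr/v.
m = (1×1.60×10^-19)(0.138)(0.938) / (5.80×10^4) = 3.57×10^-25 kg.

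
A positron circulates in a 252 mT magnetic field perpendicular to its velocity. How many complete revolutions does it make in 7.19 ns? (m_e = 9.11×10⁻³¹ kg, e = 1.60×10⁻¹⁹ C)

N = 50

T = 2πm/(qB) = 2π(9.11×10^-31) / [(1×1.60×10^-19)(0.252)] = 1.4196×10^-10 s.
N = t/T = 7.19×10^-9 / 1.4196×10^-10 ≈ 50.65, so 50 complete revolutions.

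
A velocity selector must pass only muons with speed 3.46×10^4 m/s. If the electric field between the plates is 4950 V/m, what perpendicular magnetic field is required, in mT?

qE = qvB ⇒ B = E/v = (4950) / (3.46×10^4) = 0.143 T.

B ≈ 143 mT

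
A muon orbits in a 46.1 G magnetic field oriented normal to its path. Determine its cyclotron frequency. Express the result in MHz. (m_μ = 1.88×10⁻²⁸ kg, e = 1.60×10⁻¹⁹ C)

f ≈ 0.624 MHz

f = qB/(2πm) = (1×1.60×10^-19)(4.61×10^-3) / [2π(1.88×10^-28)] = 6.24×10^5 Hz.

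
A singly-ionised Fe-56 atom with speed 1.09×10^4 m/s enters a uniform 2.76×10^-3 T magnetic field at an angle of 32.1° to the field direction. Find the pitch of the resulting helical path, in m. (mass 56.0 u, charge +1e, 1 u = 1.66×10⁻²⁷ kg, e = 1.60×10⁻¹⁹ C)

The velocity component along B is v∥ = v cos32.1° = 9230 m/s.
The cyclotron period T = 2πm/(qB) = 1.32×10^-3 s is set by m, q, B alone.
Pitch = v∥·T = (9230)(1.32×10^-3) = 12.2 m.

pitch ≈ 12.2 m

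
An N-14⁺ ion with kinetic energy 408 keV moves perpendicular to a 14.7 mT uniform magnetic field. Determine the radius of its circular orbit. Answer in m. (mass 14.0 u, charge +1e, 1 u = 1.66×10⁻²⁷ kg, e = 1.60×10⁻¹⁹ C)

r ≈ 23.4 m

Convert the energy: K = 408 keV = 6.53×10^-14 J.
v = √(2K/m) = √(2·6.53×10^-14/2.32×10^-26) = 2.37×10^6 m/s.
r = mv/(qB) = (2.32×10^-26)(2.37×10^6) / [(1×1.60×10^-19)(0.0147)] = 23.4 m.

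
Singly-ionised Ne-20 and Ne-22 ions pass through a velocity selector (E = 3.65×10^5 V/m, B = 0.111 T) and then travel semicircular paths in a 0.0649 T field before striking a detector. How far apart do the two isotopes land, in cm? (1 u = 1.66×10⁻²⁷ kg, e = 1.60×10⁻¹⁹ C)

Δd ≈ 210 cm

Both emerge at v = E/B₁ = 3.29×10^6 m/s.
r = mv/(qB₂), so r₁ = 10.51 m and r₂ = 11.56 m, giving Δr = 1.05 m.
After a semicircle each ion lands a diameter 2r from the entry slit, so the separation is 2Δr = 2.10 m.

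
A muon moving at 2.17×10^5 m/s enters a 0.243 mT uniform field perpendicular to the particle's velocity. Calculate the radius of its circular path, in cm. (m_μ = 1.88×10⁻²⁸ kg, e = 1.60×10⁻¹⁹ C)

r ≈ 105 cm

The magnetic force provides the centripetal force: qvB = mv²/r, so r = mv/(qB).
r = (1.88×10^-28 kg)(2.17×10^5 m/s) / [(1×1.60×10^-19 C)(2.43×10^-4 T)] = 1.05 m.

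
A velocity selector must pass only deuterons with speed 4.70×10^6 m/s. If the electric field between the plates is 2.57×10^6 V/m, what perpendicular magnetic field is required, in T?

qE = qvB ⇒ B = E/v = (2.57×10^6) / (4.70×10^6) = 0.547 T.

B ≈ 0.547 T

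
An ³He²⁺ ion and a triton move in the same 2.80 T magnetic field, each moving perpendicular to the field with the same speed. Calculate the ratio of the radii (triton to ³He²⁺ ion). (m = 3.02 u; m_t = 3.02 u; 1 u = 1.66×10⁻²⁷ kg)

r = mv/(qB) ⇒ at equal v, r ∝ m/q.
r_{triton}/r_{³He²⁺ ion} = 2.00.

ratio ≈ 2.00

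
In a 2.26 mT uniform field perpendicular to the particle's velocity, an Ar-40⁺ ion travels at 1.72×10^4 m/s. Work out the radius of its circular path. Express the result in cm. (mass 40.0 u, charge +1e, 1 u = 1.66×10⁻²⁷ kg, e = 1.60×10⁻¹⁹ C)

The magnetic force provides the centripetal force: qvB = mv²/r, so r = mv/(qB).
r = (6.64×10^-26 kg)(1.72×10^4 m/s) / [(1×1.60×10^-19 C)(2.26×10^-3 T)] = 3.16 m.

r ≈ 316 cm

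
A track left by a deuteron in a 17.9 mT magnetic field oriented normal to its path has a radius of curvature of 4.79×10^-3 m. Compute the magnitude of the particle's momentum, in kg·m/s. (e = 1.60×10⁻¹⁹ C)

Since qvB = mv²/r, the momentum p = mv = qBr.
p = (1×1.60×10^-19)(0.0179)(4.79×10^-3) = 1.37×10^-23 kg·m/s.

p ≈ 1.37×10^-23 kg·m/s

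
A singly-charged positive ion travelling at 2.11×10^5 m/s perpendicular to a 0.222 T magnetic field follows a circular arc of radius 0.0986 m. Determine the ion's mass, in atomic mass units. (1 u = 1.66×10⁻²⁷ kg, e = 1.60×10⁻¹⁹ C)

qvB = mv²/r ⇒ m = qBr/v.
m = (1×1.60×10^-19)(0.222)(0.0986) / (2.11×10^5) = 1.66×10^-26 kg = 10.00 u.

m ≈ 10.00 u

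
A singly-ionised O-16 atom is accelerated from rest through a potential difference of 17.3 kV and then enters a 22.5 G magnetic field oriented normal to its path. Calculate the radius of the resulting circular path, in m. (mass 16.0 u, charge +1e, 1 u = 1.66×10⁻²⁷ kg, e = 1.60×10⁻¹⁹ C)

The kinetic energy gained is K = qV = (1×1.60×10^-19)(1.73×10^4) = 2.77×10^-15 J.
v = √(2K/m) = 4.57×10^5 m/s.
r = mv/(qB) = (2.66×10^-26)(4.57×10^5) / [(1×1.60×10^-19)(2.25×10^-3)] = 33.7 m.

r ≈ 33.7 m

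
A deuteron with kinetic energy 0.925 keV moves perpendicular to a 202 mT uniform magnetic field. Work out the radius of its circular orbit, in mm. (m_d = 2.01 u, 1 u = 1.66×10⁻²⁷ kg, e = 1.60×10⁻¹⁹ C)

r ≈ 30.7 mm

Convert the energy: K = 0.925 keV = 1.48×10^-16 J.
v = √(2K/m) = √(2·1.48×10^-16/3.34×10^-27) = 2.98×10^5 m/s.
r = mv/(qB) = (3.34×10^-27)(2.98×10^5) / [(1×1.60×10^-19)(0.202)] = 0.0307 m.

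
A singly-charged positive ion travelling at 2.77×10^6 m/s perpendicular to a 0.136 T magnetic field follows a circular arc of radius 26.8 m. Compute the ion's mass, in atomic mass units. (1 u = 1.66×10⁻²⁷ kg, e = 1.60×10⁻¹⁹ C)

m ≈ 127 u

qvB = mv²/r ⇒ m = qBr/v.
m = (1×1.60×10^-19)(0.136)(26.8) / (2.77×10^6) = 2.11×10^-25 kg = 127 u.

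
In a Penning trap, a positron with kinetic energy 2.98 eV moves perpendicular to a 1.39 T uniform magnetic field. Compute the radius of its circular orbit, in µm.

Convert the energy: K = 2.98 eV = 4.77×10^-19 J.
v = √(2K/m) = √(2·4.77×10^-19/9.11×10^-31) = 1.02×10^6 m/s.
r = mv/(qB) = (9.11×10^-31)(1.02×10^6) / [(1×1.60×10^-19)(1.39)] = 4.19×10^-6 m.

r ≈ 4.19 µm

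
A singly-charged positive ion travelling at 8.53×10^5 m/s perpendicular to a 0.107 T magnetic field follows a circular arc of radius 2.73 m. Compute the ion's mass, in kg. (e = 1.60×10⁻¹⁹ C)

m ≈ 5.48×10^-26 kg

qvB = mv²/r ⇒ m = qBr/v.
m = (1×1.60×10^-19)(0.107)(2.73) / (8.53×10^5) = 5.48×10^-26 kg.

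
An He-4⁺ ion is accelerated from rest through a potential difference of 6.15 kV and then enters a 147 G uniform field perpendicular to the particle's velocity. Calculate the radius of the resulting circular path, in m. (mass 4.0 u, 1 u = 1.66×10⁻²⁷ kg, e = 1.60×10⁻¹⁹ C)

The kinetic energy gained is K = qV = (1×1.60×10^-19)(6150) = 9.84×10^-16 J.
v = √(2K/m) = 5.44×10^5 m/s.
r = mv/(qB) = (6.64×10^-27)(5.44×10^5) / [(1×1.60×10^-19)(0.0147)] = 1.54 m.

r ≈ 1.54 m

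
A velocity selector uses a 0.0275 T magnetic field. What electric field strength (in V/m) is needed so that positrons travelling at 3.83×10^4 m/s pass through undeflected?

qE = qvB ⇒ E = vB = (3.83×10^4)(0.0275) = 1050 V/m.

E ≈ 1050 V/m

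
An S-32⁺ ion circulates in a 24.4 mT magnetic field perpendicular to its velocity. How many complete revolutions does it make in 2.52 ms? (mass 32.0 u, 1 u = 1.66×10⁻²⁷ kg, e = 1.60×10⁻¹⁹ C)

T = 2πm/(qB) = 2π(5.312×10^-26) / [(1×1.60×10^-19)(0.0244)] = 8.5493×10^-5 s.
N = t/T = 2.52×10^-3 / 8.5493×10^-5 ≈ 29.48, so 29 complete revolutions.

N = 29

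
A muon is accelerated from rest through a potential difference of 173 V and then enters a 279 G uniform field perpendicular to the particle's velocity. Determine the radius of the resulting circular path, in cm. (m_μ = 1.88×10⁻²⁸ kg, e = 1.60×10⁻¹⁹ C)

r ≈ 2.29 cm

The kinetic energy gained is K = qV = (1×1.60×10^-19)(173) = 2.77×10^-17 J.
v = √(2K/m) = 5.43×10^5 m/s.
r = mv/(qB) = (1.88×10^-28)(5.43×10^5) / [(1×1.60×10^-19)(0.0279)] = 0.0229 m.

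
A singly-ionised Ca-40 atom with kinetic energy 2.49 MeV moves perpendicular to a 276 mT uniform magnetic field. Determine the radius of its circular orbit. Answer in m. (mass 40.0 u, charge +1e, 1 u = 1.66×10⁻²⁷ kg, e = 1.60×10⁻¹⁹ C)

r ≈ 5.21 m

Convert the energy: K = 2.49 MeV = 3.98×10^-13 J.
v = √(2K/m) = √(2·3.98×10^-13/6.64×10^-26) = 3.46×10^6 m/s.
r = mv/(qB) = (6.64×10^-26)(3.46×10^6) / [(1×1.60×10^-19)(0.276)] = 5.21 m.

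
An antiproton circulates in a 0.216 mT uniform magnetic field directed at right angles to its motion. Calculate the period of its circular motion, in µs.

The cyclotron period is independent of speed: T = 2πm/(qB).
T = 2π(1.67×10^-27) / [(1×1.60×10^-19)(2.16×10^-4)] = 3.04×10^-4 s.

T ≈ 304 µs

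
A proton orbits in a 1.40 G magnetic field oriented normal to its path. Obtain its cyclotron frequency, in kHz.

f ≈ 2.13 kHz

f = qB/(2πm) = (1×1.60×10^-19)(1.40×10^-4) / [2π(1.67×10^-27)] = 2130 Hz.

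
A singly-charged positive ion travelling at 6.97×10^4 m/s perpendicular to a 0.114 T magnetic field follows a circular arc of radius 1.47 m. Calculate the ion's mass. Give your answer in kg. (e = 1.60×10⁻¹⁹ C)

qvB = mv²/r ⇒ m = qBr/v.
m = (1×1.60×10^-19)(0.114)(1.47) / (6.97×10^4) = 3.85×10^-25 kg.

m ≈ 3.85×10^-25 kg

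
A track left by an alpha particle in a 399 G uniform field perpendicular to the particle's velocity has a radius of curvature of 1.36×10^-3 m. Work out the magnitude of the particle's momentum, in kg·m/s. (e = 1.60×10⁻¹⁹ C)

Since qvB = mv²/r, the momentum p = mv = qBr.
p = (2×1.60×10^-19)(0.0399)(1.36×10^-3) = 1.74×10^-23 kg·m/s.

p ≈ 1.74×10^-23 kg·m/s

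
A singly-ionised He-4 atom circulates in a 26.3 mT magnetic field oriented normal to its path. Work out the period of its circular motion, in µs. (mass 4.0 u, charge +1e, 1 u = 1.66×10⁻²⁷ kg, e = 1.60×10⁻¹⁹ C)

The cyclotron period is independent of speed: T = 2πm/(qB).
T = 2π(6.64×10^-27) / [(1×1.60×10^-19)(0.0263)] = 9.91×10^-6 s.

T ≈ 9.91 µs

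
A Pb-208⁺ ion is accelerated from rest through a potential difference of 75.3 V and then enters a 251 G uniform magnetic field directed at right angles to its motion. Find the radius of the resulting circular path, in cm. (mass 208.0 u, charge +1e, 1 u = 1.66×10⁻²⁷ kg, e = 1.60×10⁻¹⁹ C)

r ≈ 71.8 cm

The kinetic energy gained is K = qV = (1×1.60×10^-19)(75.3) = 1.20×10^-17 J.
v = √(2K/m) = 8350 m/s.
r = mv/(qB) = (3.45×10^-25)(8350) / [(1×1.60×10^-19)(0.0251)] = 0.718 m.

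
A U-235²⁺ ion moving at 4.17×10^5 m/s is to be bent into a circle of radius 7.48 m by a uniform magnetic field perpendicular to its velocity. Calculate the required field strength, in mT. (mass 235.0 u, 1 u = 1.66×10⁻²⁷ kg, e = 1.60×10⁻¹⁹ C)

qvB = mv²/r gives B = mv/(qr).
B = (3.90×10^-25)(4.17×10^5) / [(2×1.60×10^-19)(7.48)] = 0.0680 T.

B ≈ 68.0 mT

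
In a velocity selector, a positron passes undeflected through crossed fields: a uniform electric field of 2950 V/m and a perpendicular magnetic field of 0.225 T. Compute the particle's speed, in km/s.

For zero net force, qE = qvB, so v = E/B.
v = (2950) / (0.225) = 1.31×10^4 m/s.

v ≈ 13.1 km/s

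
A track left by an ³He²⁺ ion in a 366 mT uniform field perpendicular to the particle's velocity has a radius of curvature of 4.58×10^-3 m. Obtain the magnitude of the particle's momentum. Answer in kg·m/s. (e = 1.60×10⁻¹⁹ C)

Since qvB = mv²/r, the momentum p = mv = qBr.
p = (2×1.60×10^-19)(0.366)(4.58×10^-3) = 5.36×10^-22 kg·m/s.

p ≈ 5.36×10^-22 kg·m/s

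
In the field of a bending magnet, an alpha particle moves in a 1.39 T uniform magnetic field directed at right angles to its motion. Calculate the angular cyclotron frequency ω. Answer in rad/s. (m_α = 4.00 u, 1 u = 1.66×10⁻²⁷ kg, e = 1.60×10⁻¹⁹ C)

ω = qB/m = (2×1.60×10^-19)(1.39) / (6.64×10^-27) = 6.70×10^7 rad/s.

ω ≈ 6.70×10^7 rad/s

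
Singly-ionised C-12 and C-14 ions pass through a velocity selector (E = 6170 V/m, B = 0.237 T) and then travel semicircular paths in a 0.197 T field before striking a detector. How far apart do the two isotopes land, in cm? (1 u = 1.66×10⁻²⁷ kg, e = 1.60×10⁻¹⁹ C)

Both emerge at v = E/B₁ = 2.60×10^4 m/s.
r = mv/(qB₂), so r₁ = 0.01645 m and r₂ = 0.01919 m, giving Δr = 2.74×10^-3 m.
After a semicircle each ion lands a diameter 2r from the entry slit, so the separation is 2Δr = 5.48×10^-3 m.

Δd ≈ 0.548 cm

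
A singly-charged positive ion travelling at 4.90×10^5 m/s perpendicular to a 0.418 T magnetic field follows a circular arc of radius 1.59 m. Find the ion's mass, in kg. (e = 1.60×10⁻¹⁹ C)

m ≈ 2.17×10^-25 kg

qvB = mv²/r ⇒ m = qBr/v.
m = (1×1.60×10^-19)(0.418)(1.59) / (4.90×10^5) = 2.17×10^-25 kg.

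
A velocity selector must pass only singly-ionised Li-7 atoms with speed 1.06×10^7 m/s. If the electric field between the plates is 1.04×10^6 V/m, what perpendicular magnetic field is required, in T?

B ≈ 0.0981 T

qE = qvB ⇒ B = E/v = (1.04×10^6) / (1.06×10^7) = 0.0981 T.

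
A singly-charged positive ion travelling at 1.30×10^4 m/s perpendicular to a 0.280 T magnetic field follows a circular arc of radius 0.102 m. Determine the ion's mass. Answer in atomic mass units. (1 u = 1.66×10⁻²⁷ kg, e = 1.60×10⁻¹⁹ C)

m ≈ 212 u

qvB = mv²/r ⇒ m = qBr/v.
m = (1×1.60×10^-19)(0.280)(0.102) / (1.30×10^4) = 3.52×10^-25 kg = 212 u.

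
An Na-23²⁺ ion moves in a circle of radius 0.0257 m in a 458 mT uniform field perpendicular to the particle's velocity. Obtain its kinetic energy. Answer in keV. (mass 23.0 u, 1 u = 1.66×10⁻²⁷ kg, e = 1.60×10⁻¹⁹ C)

v = qBr/m = (2×1.60×10^-19)(0.458)(0.0257) / (3.82×10^-26) = 9.87×10^4 m/s.
K = ½mv² = 0.5·(3.82×10^-26)·(9.87×10^4)² = 1.86×10^-16 J = 1.16 keV.

K ≈ 1.16 keV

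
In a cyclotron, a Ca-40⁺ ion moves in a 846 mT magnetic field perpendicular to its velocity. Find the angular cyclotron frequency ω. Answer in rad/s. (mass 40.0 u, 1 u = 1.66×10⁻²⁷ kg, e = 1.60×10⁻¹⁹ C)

ω ≈ 2.04×10^6 rad/s

ω = qB/m = (1×1.60×10^-19)(0.846) / (6.64×10^-26) = 2.04×10^6 rad/s.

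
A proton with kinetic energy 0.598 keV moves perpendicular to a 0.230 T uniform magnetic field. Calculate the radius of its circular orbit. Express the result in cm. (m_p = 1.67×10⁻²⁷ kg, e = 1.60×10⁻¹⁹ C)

Convert the energy: K = 0.598 keV = 9.57×10^-17 J.
v = √(2K/m) = √(2·9.57×10^-17/1.67×10^-27) = 3.39×10^5 m/s.
r = mv/(qB) = (1.67×10^-27)(3.39×10^5) / [(1×1.60×10^-19)(0.230)] = 0.0154 m.

r ≈ 1.54 cm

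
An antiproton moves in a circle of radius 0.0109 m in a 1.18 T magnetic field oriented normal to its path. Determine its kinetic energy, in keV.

v = qBr/m = (1×1.60×10^-19)(1.18)(0.0109) / (1.67×10^-27) = 1.23×10^6 m/s.
K = ½mv² = 0.5·(1.67×10^-27)·(1.23×10^6)² = 1.27×10^-15 J = 7.92 keV.

K ≈ 7.92 keV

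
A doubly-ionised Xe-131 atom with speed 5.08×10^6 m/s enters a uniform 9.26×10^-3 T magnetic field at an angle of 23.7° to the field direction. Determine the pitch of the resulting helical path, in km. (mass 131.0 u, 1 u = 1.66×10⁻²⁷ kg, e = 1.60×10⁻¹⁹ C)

pitch ≈ 2.14 km

The velocity component along B is v∥ = v cos23.7° = 4.65×10^6 m/s.
The cyclotron period T = 2πm/(qB) = 4.61×10^-4 s is set by m, q, B alone.
Pitch = v∥·T = (4.65×10^6)(4.61×10^-4) = 2140 m.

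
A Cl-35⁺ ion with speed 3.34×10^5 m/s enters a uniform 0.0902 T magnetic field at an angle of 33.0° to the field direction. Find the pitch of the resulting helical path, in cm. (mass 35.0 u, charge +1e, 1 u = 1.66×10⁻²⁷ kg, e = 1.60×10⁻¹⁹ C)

The velocity component along B is v∥ = v cos33.0° = 2.80×10^5 m/s.
The cyclotron period T = 2πm/(qB) = 2.53×10^-5 s is set by m, q, B alone.
Pitch = v∥·T = (2.80×10^5)(2.53×10^-5) = 7.09 m.

pitch ≈ 709 cm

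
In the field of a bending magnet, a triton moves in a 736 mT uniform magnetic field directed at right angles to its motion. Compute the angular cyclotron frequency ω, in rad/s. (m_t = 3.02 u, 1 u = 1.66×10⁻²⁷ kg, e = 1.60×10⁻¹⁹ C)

ω = qB/m = (1×1.60×10^-19)(0.736) / (5.01×10^-27) = 2.35×10^7 rad/s.

ω ≈ 2.35×10^7 rad/s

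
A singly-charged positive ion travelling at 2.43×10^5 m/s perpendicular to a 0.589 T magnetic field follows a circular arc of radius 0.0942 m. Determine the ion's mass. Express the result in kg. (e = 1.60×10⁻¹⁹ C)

qvB = mv²/r ⇒ m = qBr/v.
m = (1×1.60×10^-19)(0.589)(0.0942) / (2.43×10^5) = 3.65×10^-26 kg.

m ≈ 3.65×10^-26 kg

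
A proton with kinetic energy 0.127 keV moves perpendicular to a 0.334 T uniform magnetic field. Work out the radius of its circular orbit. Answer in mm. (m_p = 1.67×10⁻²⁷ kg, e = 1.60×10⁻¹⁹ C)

r ≈ 4.87 mm

Convert the energy: K = 0.127 keV = 2.03×10^-17 J.
v = √(2K/m) = √(2·2.03×10^-17/1.67×10^-27) = 1.56×10^5 m/s.
r = mv/(qB) = (1.67×10^-27)(1.56×10^5) / [(1×1.60×10^-19)(0.334)] = 4.87×10^-3 m.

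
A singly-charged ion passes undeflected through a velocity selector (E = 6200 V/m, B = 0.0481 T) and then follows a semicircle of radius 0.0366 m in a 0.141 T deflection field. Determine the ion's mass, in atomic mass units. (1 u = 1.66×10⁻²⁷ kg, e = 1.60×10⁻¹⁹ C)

v = E/B₁ = 1.29×10^5 m/s.
From r = mv/(qB₂), m = qB₂r/v = (1×1.60×10^-19)(0.141)(0.0366) / (1.29×10^5) = 6.41×10^-27 kg.
In atomic mass units: m = 6.41×10^-27 / 1.66×10^-27 = 3.86 u.

m ≈ 3.86 u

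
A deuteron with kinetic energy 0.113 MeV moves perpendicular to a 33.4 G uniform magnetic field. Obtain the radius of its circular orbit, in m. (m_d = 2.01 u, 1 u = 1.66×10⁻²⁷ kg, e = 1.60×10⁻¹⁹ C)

r ≈ 20.6 m

Convert the energy: K = 0.113 MeV = 1.81×10^-14 J.
v = √(2K/m) = √(2·1.81×10^-14/3.34×10^-27) = 3.29×10^6 m/s.
r = mv/(qB) = (3.34×10^-27)(3.29×10^6) / [(1×1.60×10^-19)(3.34×10^-3)] = 20.6 m.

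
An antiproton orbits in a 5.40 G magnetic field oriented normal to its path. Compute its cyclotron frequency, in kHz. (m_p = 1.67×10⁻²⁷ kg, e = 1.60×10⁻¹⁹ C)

f = qB/(2πm) = (1×1.60×10^-19)(5.40×10^-4) / [2π(1.67×10^-27)] = 8230 Hz.

f ≈ 8.23 kHz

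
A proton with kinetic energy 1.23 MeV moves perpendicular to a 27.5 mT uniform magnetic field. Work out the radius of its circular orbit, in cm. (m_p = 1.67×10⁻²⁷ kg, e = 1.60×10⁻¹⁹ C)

r ≈ 583 cm

Convert the energy: K = 1.23 MeV = 1.97×10^-13 J.
v = √(2K/m) = √(2·1.97×10^-13/1.67×10^-27) = 1.54×10^7 m/s.
r = mv/(qB) = (1.67×10^-27)(1.54×10^7) / [(1×1.60×10^-19)(0.0275)] = 5.83 m.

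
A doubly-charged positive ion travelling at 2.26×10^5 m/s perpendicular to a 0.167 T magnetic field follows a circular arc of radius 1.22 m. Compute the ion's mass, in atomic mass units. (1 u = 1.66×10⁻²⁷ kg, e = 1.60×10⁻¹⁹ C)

m ≈ 174 u

qvB = mv²/r ⇒ m = qBr/v.
m = (2×1.60×10^-19)(0.167)(1.22) / (2.26×10^5) = 2.88×10^-25 kg = 174 u.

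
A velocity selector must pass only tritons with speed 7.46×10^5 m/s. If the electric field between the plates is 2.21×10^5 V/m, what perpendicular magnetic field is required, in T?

qE = qvB ⇒ B = E/v = (2.21×10^5) / (7.46×10^5) = 0.296 T.

B ≈ 0.296 T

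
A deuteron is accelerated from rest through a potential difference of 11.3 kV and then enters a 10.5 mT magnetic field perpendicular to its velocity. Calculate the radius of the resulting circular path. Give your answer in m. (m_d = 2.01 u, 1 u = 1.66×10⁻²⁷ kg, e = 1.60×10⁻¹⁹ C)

The kinetic energy gained is K = qV = (1×1.60×10^-19)(1.13×10^4) = 1.81×10^-15 J.
v = √(2K/m) = 1.04×10^6 m/s.
r = mv/(qB) = (3.34×10^-27)(1.04×10^6) / [(1×1.60×10^-19)(0.0105)] = 2.07 m.

r ≈ 2.07 m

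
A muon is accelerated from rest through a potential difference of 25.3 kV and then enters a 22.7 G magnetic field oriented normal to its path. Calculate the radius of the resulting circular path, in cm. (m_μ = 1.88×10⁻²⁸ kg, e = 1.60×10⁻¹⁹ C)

r ≈ 340 cm

The kinetic energy gained is K = qV = (1×1.60×10^-19)(2.53×10^4) = 4.05×10^-15 J.
v = √(2K/m) = 6.56×10^6 m/s.
r = mv/(qB) = (1.88×10^-28)(6.56×10^6) / [(1×1.60×10^-19)(2.27×10^-3)] = 3.40 m.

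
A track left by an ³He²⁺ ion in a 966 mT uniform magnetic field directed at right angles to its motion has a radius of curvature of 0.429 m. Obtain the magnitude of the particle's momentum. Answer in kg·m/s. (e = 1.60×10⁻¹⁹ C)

Since qvB = mv²/r, the momentum p = mv = qBr.
p = (2×1.60×10^-19)(0.966)(0.429) = 1.33×10^-19 kg·m/s.

p ≈ 1.33×10^-19 kg·m/s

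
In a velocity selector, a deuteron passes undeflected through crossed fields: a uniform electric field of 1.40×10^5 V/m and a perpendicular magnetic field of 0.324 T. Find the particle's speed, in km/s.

v ≈ 432 km/s

For zero net force, qE = qvB, so v = E/B.
v = (1.40×10^5) / (0.324) = 4.32×10^5 m/s.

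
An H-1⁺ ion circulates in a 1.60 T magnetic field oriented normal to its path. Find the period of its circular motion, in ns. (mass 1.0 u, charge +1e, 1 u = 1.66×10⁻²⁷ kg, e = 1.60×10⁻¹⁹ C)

The cyclotron period is independent of speed: T = 2πm/(qB).
T = 2π(1.66×10^-27) / [(1×1.60×10^-19)(1.60)] = 4.07×10^-8 s.

T ≈ 40.7 ns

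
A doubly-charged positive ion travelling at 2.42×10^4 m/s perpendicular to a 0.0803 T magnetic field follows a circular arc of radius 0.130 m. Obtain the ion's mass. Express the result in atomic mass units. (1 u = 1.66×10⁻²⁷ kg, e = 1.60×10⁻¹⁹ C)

m ≈ 83.2 u

qvB = mv²/r ⇒ m = qBr/v.
m = (2×1.60×10^-19)(0.0803)(0.130) / (2.42×10^4) = 1.38×10^-25 kg = 83.2 u.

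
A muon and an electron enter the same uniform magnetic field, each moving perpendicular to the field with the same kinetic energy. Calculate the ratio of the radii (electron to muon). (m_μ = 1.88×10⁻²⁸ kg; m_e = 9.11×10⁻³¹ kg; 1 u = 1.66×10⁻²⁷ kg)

ratio ≈ 0.0696

r = √(2mK)/(qB) ⇒ at equal K, r ∝ √m/q.
r_{electron}/r_{muon} = 0.0696.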